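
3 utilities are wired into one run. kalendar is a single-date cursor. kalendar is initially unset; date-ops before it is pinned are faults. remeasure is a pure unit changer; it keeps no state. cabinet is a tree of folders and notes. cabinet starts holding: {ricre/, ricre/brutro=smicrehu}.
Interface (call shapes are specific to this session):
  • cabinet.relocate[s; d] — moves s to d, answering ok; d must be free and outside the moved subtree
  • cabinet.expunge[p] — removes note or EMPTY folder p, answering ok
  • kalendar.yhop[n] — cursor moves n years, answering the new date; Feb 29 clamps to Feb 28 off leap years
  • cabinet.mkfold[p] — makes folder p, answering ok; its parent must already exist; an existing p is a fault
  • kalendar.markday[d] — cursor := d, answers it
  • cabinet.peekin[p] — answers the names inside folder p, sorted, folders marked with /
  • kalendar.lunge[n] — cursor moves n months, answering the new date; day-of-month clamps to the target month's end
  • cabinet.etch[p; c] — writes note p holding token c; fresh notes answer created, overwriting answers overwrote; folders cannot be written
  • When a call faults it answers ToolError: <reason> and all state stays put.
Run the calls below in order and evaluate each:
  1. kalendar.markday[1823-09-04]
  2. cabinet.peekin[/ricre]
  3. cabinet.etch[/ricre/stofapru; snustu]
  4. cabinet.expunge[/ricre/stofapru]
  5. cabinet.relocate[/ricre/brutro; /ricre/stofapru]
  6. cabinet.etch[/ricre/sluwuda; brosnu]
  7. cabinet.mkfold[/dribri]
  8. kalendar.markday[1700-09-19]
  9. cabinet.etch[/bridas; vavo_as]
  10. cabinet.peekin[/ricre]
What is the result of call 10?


==> kalendar.markday(d='1823-09-04')
<== 1823-09-04
==> cabinet.peekin(p='/ricre')
<== [brutro]
==> cabinet.etch(p='/ricre/stofapru', c='snustu')
<== created
==> cabinet.expunge(p='/ricre/stofapru')
<== ok
==> cabinet.relocate(s='/ricre/brutro', d='/ricre/stofapru')
<== ok
==> cabinet.etch(p='/ricre/sluwuda', c='brosnu')
<== created
==> cabinet.mkfold(p='/dribri')
<== ok
==> kalendar.markday(d='1700-09-19')
<== 1700-09-19
==> cabinet.etch(p='/bridas', c='vavo_as')
<== created
==> cabinet.peekin(p='/ricre')
<== [sluwuda, stofapru]

Answer: [sluwuda, stofapru]


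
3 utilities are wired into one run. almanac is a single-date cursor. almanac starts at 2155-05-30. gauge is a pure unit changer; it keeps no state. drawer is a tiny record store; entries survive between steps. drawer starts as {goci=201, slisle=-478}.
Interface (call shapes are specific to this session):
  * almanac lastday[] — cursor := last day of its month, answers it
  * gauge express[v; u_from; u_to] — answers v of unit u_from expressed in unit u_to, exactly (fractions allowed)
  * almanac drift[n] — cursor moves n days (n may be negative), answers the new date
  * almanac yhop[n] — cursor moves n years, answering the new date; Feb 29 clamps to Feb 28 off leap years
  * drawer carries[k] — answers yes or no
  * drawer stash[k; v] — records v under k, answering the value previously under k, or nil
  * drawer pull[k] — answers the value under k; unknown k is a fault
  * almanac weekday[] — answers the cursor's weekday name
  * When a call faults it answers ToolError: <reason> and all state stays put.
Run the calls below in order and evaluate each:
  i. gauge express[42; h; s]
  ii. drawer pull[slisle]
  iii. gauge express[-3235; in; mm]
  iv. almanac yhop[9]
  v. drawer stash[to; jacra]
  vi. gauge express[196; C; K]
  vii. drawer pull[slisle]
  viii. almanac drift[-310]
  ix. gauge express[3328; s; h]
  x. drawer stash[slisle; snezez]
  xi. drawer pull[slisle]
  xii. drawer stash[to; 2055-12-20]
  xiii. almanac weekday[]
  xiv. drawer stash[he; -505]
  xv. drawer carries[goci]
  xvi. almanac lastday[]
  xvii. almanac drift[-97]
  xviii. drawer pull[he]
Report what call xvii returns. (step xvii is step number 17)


Answer: 2163-04-25

Derivation:
# 1. gauge express(v='42', u_from='h', u_to='s') : 151200
# 2. drawer pull(k='slisle') : -478
# 3. gauge express(v='-3235', u_from='in', u_to='mm') : -82169
# 4. almanac yhop(n='9') : 2164-05-30
# 5. drawer stash(k='to', v='jacra') : nil
# 6. gauge express(v='196', u_from='C', u_to='K') : 9383/20
# 7. drawer pull(k='slisle') : -478
# 8. almanac drift(n='-310') : 2163-07-25
# 9. gauge express(v='3328', u_from='s', u_to='h') : 208/225
# 10. drawer stash(k='slisle', v='snezez') : -478
# 11. drawer pull(k='slisle') : snezez
# 12. drawer stash(k='to', v='2055-12-20') : jacra
# 13. almanac weekday() : Monday
# 14. drawer stash(k='he', v='-505') : nil
# 15. drawer carries(k='goci') : yes
# 16. almanac lastday() : 2163-07-31
# 17. almanac drift(n='-97') : 2163-04-25
# 18. drawer pull(k='he') : -505


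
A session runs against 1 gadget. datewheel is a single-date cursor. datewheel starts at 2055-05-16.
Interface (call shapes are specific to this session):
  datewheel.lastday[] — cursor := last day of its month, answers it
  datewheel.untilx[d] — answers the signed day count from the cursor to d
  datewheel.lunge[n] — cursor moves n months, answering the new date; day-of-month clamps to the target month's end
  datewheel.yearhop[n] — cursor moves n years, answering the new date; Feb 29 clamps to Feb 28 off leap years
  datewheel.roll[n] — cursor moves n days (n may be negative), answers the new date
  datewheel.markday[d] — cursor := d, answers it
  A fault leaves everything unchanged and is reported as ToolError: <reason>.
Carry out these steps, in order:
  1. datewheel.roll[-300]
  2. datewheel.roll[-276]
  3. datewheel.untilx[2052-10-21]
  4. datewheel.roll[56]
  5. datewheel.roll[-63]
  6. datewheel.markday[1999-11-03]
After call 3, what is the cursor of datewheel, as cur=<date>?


Answer: cur=2053-10-17

Derivation:
% datewheel.roll n=-300
= 2054-07-20
% datewheel.roll n=-276
= 2053-10-17
% datewheel.untilx d=2052-10-21
= -361
% datewheel.roll n=56
= 2053-12-12
% datewheel.roll n=-63
= 2053-10-10
% datewheel.markday d=1999-11-03
= 1999-11-03


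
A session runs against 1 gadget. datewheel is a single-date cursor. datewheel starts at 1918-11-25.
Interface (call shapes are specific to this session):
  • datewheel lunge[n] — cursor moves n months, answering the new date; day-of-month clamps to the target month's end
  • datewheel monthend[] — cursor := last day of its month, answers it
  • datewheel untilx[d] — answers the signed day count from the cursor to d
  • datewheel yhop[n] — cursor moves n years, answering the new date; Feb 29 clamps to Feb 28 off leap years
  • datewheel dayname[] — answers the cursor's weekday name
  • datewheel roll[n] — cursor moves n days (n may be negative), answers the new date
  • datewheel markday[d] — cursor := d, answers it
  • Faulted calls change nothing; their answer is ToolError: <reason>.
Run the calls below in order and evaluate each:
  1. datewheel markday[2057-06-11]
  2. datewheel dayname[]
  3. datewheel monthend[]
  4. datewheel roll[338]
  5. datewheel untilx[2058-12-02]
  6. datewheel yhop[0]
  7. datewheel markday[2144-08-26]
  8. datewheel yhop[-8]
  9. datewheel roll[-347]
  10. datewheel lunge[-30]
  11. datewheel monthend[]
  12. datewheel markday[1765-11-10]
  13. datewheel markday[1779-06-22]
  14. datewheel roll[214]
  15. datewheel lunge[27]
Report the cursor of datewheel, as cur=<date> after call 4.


;; datewheel markday(d=2057-06-11) => 2057-06-11
;; datewheel dayname() => Monday
;; datewheel monthend() => 2057-06-30
;; datewheel roll(n=338) => 2058-06-03
;; datewheel untilx(d=2058-12-02) => 182
;; datewheel yhop(n=0) => 2058-06-03
;; datewheel markday(d=2144-08-26) => 2144-08-26
;; datewheel yhop(n=-8) => 2136-08-26
;; datewheel roll(n=-347) => 2135-09-14
;; datewheel lunge(n=-30) => 2133-03-14
;; datewheel monthend() => 2133-03-31
;; datewheel markday(d=1765-11-10) => 1765-11-10
;; datewheel markday(d=1779-06-22) => 1779-06-22
;; datewheel roll(n=214) => 1780-01-22
;; datewheel lunge(n=27) => 1782-04-22

Answer: cur=2058-06-03


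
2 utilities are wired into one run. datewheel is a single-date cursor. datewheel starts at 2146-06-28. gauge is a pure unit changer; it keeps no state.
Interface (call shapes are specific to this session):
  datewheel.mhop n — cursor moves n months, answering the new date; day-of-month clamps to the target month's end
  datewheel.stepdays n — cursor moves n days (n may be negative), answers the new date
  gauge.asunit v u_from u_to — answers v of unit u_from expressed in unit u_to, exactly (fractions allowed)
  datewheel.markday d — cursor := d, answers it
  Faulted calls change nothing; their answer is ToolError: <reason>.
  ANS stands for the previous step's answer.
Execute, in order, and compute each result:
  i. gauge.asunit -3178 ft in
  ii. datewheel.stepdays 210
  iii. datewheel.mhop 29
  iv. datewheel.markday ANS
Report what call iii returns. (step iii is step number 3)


Answer: 2149-06-24

Derivation:
>> asunit(v='-3178', u_from='ft', u_to='in')
<< -38136
>> stepdays(n='210')
<< 2147-01-24
>> mhop(n='29')
<< 2149-06-24
>> markday(d='ANS')
<< 2149-06-24


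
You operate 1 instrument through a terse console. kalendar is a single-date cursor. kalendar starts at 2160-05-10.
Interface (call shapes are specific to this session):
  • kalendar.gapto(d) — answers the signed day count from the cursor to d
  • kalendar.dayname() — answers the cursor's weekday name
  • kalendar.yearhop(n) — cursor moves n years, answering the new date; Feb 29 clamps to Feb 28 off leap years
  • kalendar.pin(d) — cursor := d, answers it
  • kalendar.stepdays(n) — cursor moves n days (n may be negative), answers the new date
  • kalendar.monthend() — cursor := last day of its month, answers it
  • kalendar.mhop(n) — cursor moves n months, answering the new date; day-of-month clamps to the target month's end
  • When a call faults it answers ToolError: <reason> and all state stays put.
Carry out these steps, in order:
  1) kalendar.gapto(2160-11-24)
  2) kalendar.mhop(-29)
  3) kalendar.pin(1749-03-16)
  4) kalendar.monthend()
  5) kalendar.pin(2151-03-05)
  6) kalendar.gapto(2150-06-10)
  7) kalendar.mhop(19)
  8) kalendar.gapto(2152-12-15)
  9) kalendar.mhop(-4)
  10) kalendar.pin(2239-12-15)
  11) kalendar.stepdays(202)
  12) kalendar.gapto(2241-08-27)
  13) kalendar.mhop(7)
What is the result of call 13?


Using kalendar.gapto(d=2160-11-24), and observe 198.
Invoking kalendar.mhop(n=-29), and get 2157-12-10.
Then kalendar.pin(d=1749-03-16), which returns 1749-03-16.
Now I run kalendar.monthend(), → 1749-03-31.
I call kalendar.pin(d=2151-03-05), yielding 2151-03-05.
I call kalendar.gapto(d=2150-06-10), yielding -268.
I run kalendar.mhop(n=19), and observe 2152-10-05.
I invoke kalendar.gapto(d=2152-12-15): 71.
I run kalendar.mhop(n=-4), giving 2152-06-05.
Calling kalendar.pin(d=2239-12-15), and see 2239-12-15.
I use kalendar.stepdays(n=202), and observe 2240-07-04.
Next I call kalendar.gapto(d=2241-08-27), giving 419.
Now I run kalendar.mhop(n=7), which returns 2241-02-04.

Answer: 2241-02-04


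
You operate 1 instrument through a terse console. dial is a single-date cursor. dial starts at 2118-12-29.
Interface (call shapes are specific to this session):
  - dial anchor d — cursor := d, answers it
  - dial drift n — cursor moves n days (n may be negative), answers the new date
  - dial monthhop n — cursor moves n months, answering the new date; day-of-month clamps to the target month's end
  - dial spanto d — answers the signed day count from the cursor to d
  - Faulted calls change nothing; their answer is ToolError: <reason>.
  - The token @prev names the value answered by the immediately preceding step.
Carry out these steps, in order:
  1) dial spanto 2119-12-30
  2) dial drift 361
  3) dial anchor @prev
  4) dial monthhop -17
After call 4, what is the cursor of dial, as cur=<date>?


Answer: cur=2118-07-25

Derivation:
# 1. dial spanto(d→2119-12-30) ~> 366
# 2. dial drift(n→361) ~> 2119-12-25
# 3. dial anchor(d→@prev) ~> 2119-12-25
# 4. dial monthhop(n→-17) ~> 2118-07-25


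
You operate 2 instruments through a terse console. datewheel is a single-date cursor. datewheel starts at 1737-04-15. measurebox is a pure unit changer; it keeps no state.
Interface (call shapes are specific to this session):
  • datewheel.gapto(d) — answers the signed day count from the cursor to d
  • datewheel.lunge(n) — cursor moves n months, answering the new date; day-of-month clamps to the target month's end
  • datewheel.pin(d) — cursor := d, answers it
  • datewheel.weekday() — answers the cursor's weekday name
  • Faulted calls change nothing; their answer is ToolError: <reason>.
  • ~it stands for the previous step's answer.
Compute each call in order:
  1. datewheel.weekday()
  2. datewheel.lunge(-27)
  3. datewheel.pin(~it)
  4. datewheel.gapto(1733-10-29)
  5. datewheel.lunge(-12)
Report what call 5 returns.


Calling datewheel.weekday(), → Monday.
I invoke datewheel.lunge passing n='-27', → 1735-01-15.
I try datewheel.pin passing d='~it', and get 1735-01-15.
Now I run datewheel.gapto passing d='1733-10-29', — result: -443.
I invoke datewheel.lunge passing n='-12', which returns 1734-01-15.

Answer: 1734-01-15


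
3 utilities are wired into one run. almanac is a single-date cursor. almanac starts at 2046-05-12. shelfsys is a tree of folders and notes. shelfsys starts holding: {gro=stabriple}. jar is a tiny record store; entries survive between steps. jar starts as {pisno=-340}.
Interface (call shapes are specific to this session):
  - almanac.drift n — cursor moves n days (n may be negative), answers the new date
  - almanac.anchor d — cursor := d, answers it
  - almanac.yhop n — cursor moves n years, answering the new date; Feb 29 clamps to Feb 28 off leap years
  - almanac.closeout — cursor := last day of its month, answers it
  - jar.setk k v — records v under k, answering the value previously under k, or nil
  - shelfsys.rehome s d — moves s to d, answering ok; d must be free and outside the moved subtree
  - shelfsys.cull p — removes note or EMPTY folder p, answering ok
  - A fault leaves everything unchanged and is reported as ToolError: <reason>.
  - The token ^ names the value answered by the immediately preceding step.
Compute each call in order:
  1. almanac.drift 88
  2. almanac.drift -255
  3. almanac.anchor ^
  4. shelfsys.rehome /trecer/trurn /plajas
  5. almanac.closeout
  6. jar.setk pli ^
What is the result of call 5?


Calling almanac.drift using n=88, — result: 2046-08-08.
I call almanac.drift using n=-255, giving 2045-11-26.
I invoke almanac.anchor using d=^, and get 2045-11-26.
Using shelfsys.rehome using s=/trecer/trurn, d=/plajas, → ToolError: not found.
Calling almanac.closeout(), → 2045-11-30.
I use jar.setk using k=pli, v=^, and see nil.

Answer: 2045-11-30


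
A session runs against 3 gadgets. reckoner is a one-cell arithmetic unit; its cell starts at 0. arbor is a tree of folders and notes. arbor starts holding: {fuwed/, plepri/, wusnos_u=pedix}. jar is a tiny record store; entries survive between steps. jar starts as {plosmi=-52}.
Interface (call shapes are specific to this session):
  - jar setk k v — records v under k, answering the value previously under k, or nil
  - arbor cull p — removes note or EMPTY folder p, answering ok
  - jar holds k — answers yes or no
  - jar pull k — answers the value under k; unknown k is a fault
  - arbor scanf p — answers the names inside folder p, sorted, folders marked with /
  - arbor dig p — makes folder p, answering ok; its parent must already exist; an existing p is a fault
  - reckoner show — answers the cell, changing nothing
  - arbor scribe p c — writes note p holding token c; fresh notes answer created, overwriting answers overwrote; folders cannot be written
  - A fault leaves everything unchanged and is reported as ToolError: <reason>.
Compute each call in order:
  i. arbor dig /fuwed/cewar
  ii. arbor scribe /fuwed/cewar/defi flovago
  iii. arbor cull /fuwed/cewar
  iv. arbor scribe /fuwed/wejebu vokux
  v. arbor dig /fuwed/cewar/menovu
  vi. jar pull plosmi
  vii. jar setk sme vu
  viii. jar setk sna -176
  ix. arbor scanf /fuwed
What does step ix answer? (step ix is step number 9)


Answer: [cewar/, wejebu]

Derivation:
;; arbor dig(p='/fuwed/cewar') -> ok
;; arbor scribe(p='/fuwed/cewar/defi', c='flovago') -> created
;; arbor cull(p='/fuwed/cewar') -> ToolError: not empty
;; arbor scribe(p='/fuwed/wejebu', c='vokux') -> created
;; arbor dig(p='/fuwed/cewar/menovu') -> ok
;; jar pull(k='plosmi') -> -52
;; jar setk(k='sme', v='vu') -> nil
;; jar setk(k='sna', v='-176') -> nil
;; arbor scanf(p='/fuwed') -> [cewar/, wejebu]


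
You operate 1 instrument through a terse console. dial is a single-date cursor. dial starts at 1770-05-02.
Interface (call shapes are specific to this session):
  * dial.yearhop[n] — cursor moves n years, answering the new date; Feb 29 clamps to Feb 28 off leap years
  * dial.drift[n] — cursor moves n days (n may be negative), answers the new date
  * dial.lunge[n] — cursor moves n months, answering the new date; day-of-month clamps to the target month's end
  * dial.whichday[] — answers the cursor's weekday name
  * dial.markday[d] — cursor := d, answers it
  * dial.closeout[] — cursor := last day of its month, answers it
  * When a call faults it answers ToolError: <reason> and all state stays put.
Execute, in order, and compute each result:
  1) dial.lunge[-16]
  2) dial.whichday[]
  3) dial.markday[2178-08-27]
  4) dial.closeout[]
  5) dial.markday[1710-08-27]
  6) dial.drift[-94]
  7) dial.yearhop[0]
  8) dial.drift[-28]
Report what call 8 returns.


Answer: 1710-04-27

Derivation:
Next I call lunge(-16), yielding 1769-01-02.
Now I run whichday, and see Monday.
Calling markday(2178-08-27), and observe 2178-08-27.
I call closeout, yielding 2178-08-31.
I call markday(1710-08-27), and see 1710-08-27.
I call drift(-94), and get 1710-05-25.
Now I run yearhop(0), giving 1710-05-25.
Next I call drift(-28), → 1710-04-27.


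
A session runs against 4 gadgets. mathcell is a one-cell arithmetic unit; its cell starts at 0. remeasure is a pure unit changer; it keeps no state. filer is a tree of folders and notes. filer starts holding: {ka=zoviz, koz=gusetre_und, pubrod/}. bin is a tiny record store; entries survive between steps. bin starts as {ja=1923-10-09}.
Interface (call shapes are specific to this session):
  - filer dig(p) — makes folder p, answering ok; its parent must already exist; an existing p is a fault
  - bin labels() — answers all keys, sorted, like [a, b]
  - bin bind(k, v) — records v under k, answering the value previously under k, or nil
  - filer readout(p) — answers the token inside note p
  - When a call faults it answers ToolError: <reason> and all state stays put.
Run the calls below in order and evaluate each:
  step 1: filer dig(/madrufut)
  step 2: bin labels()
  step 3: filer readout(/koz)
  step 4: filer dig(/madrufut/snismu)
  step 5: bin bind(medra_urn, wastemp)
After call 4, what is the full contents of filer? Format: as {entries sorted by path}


Answer: {ka=zoviz, koz=gusetre_und, madrufut/, madrufut/snismu/, pubrod/}

Derivation:
→ filer dig(p=/madrufut)
← ok
→ bin labels()
← [ja]
→ filer readout(p=/koz)
← gusetre_und
→ filer dig(p=/madrufut/snismu)
← ok
→ bin bind(k=medra_urn, v=wastemp)
← nil


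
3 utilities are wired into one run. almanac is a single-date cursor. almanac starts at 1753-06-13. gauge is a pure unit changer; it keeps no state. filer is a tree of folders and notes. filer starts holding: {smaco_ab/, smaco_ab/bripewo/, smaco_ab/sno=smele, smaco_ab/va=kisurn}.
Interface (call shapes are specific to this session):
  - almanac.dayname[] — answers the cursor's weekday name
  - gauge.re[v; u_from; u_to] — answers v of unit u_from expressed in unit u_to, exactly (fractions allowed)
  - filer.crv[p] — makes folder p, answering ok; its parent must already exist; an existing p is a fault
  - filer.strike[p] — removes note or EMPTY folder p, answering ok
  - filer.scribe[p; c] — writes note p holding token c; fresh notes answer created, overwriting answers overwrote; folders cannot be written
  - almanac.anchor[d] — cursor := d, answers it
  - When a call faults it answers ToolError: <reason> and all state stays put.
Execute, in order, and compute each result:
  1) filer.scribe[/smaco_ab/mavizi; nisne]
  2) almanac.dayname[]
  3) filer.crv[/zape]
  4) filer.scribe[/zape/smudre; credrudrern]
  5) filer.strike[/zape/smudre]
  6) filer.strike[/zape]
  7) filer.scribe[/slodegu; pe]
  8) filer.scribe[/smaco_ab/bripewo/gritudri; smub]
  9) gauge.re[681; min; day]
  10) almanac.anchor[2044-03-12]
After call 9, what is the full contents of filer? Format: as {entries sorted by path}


I use filer.scribe(p: /smaco_ab/mavizi, c: nisne), giving created.
Next I call almanac.dayname(), and see Wednesday.
I call filer.crv(p: /zape), and see ok.
I try filer.scribe(p: /zape/smudre, c: credrudrern), which returns created.
I run filer.strike(p: /zape/smudre), → ok.
Next I call filer.strike(p: /zape): ok.
I call filer.scribe(p: /slodegu, c: pe), which returns created.
I invoke filer.scribe(p: /smaco_ab/bripewo/gritudri, c: smub), giving created.
I call gauge.re(v: 681, u_from: min, u_to: day), — result: 227/480.
I invoke almanac.anchor(d: 2044-03-12), → 2044-03-12.

Answer: {slodegu=pe, smaco_ab/, smaco_ab/bripewo/, smaco_ab/bripewo/gritudri=smub, smaco_ab/mavizi=nisne, smaco_ab/sno=smele, smaco_ab/va=kisurn}


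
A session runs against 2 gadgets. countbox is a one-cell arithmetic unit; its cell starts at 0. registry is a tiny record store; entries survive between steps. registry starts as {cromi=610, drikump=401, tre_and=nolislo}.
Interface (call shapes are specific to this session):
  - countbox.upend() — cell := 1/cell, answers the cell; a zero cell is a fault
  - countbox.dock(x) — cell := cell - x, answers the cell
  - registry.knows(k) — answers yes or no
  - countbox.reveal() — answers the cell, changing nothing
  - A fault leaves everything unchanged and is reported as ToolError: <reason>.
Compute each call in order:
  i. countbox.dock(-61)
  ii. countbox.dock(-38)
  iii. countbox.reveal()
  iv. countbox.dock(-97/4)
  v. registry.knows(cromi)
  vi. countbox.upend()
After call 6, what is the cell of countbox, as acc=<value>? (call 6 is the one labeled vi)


[in] countbox.dock x→-61
[out] 61
[in] countbox.dock x→-38
[out] 99
[in] countbox.reveal
[out] 99
[in] countbox.dock x→-97/4
[out] 493/4
[in] registry.knows k→cromi
[out] yes
[in] countbox.upend
[out] 4/493

Answer: acc=4/493


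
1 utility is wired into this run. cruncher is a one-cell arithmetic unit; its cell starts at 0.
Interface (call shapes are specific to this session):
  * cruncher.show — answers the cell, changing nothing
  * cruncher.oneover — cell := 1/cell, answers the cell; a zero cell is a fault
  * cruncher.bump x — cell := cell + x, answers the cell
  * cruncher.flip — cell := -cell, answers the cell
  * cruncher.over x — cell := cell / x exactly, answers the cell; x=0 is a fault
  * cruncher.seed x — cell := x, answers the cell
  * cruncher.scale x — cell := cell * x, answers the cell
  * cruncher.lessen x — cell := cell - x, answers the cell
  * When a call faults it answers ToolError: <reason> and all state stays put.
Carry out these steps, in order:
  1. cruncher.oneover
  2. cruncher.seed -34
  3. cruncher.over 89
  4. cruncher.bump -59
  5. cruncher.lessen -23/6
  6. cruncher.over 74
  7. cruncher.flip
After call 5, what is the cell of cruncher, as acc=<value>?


Answer: acc=-29663/534

Derivation:
[in] oneover
  ToolError: reciprocal of zero
[in] seed x=-34
  -34
[in] over x=89
  -34/89
[in] bump x=-59
  -5285/89
[in] lessen x=-23/6
  -29663/534
[in] over x=74
  -29663/39516
[in] flip
  29663/39516


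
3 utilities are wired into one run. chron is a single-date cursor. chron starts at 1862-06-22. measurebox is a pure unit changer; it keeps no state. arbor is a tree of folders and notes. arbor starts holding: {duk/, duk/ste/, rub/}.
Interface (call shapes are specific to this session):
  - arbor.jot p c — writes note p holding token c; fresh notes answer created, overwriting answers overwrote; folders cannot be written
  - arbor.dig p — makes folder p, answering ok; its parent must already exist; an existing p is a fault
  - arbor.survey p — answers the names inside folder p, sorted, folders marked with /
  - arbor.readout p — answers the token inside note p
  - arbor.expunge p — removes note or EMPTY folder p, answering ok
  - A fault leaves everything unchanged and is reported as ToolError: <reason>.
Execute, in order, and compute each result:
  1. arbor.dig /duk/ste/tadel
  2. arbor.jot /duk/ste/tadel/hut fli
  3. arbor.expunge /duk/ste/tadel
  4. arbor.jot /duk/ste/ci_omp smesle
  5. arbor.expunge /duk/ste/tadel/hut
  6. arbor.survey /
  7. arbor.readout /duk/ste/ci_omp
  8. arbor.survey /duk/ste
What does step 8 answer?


Answer: [ci_omp, tadel/]

Derivation:
==> arbor.dig(/duk/ste/tadel)
<== ok
==> arbor.jot(/duk/ste/tadel/hut, fli)
<== created
==> arbor.expunge(/duk/ste/tadel)
<== ToolError: not empty
==> arbor.jot(/duk/ste/ci_omp, smesle)
<== created
==> arbor.expunge(/duk/ste/tadel/hut)
<== ok
==> arbor.survey(/)
<== [duk/, rub/]
==> arbor.readout(/duk/ste/ci_omp)
<== smesle
==> arbor.survey(/duk/ste)
<== [ci_omp, tadel/]


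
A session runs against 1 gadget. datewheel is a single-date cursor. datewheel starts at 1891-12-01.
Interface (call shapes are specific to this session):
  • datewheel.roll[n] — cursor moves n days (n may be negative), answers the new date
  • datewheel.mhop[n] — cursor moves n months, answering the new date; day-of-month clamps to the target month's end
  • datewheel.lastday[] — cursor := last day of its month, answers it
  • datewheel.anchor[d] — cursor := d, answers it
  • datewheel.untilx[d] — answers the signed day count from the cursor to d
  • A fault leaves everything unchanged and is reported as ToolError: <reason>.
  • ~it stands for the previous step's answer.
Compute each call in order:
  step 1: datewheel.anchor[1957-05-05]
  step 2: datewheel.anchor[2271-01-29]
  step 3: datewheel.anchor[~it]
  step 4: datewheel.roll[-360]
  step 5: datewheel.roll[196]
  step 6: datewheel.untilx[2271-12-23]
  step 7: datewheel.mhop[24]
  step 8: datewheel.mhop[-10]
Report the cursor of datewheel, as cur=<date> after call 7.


CALL anchor[d=1957-05-05]
RET  1957-05-05
CALL anchor[d=2271-01-29]
RET  2271-01-29
CALL anchor[d=~it]
RET  2271-01-29
CALL roll[n=-360]
RET  2270-02-03
CALL roll[n=196]
RET  2270-08-18
CALL untilx[d=2271-12-23]
RET  492
CALL mhop[n=24]
RET  2272-08-18
CALL mhop[n=-10]
RET  2271-10-18

Answer: cur=2272-08-18


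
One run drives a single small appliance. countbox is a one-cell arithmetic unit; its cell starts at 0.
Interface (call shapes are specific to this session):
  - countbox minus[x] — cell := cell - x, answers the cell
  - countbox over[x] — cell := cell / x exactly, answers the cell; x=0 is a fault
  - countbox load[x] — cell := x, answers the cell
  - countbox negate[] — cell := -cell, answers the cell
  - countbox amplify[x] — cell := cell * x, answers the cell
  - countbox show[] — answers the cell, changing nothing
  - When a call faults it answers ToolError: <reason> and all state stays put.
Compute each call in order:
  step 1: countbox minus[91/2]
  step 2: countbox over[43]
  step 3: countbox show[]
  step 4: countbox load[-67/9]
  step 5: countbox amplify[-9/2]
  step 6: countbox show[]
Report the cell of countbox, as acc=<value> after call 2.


// countbox minus(91/2) -> -91/2
// countbox over(43) -> -91/86
// countbox show() -> -91/86
// countbox load(-67/9) -> -67/9
// countbox amplify(-9/2) -> 67/2
// countbox show() -> 67/2

Answer: acc=-91/86


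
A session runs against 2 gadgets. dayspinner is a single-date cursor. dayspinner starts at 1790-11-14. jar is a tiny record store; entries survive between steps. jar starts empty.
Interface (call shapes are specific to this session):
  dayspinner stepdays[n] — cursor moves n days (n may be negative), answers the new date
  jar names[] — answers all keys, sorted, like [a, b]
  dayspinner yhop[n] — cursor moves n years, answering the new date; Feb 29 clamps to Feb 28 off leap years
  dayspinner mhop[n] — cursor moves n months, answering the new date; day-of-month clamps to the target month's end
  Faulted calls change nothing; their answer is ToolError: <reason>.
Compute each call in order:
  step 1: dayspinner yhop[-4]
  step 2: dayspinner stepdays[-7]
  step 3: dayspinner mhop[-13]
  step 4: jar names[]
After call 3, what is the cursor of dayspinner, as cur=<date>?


Answer: cur=1785-10-07

Derivation:
Next I call dayspinner yhop using n=-4, — result: 1786-11-14.
Now I run dayspinner stepdays using n=-7, yielding 1786-11-07.
Then dayspinner mhop using n=-13, which returns 1785-10-07.
Using jar names, giving [].


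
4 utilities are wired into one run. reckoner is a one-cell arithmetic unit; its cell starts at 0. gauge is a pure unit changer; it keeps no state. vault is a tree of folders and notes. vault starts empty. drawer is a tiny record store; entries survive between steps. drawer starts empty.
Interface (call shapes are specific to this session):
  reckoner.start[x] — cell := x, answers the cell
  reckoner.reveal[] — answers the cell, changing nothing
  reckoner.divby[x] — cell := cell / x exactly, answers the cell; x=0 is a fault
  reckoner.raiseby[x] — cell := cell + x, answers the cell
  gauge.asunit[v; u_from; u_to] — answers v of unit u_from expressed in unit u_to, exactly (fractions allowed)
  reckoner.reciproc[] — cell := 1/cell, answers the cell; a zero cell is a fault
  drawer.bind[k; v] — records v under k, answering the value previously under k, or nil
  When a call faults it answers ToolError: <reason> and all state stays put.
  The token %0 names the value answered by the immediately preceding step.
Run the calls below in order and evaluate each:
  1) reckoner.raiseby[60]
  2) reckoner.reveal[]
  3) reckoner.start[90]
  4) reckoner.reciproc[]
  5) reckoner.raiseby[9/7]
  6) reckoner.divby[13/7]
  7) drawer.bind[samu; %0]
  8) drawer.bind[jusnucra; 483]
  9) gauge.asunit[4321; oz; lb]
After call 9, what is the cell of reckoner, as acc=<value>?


Answer: acc=817/1170

Derivation:
Act: reckoner.raiseby[x→60]
Obs: 60
Act: reckoner.reveal[]
Obs: 60
Act: reckoner.start[x→90]
Obs: 90
Act: reckoner.reciproc[]
Obs: 1/90
Act: reckoner.raiseby[x→9/7]
Obs: 817/630
Act: reckoner.divby[x→13/7]
Obs: 817/1170
Act: drawer.bind[k→samu; v→%0]
Obs: nil
Act: drawer.bind[k→jusnucra; v→483]
Obs: nil
Act: gauge.asunit[v→4321; u_from→oz; u_to→lb]
Obs: 4321/16


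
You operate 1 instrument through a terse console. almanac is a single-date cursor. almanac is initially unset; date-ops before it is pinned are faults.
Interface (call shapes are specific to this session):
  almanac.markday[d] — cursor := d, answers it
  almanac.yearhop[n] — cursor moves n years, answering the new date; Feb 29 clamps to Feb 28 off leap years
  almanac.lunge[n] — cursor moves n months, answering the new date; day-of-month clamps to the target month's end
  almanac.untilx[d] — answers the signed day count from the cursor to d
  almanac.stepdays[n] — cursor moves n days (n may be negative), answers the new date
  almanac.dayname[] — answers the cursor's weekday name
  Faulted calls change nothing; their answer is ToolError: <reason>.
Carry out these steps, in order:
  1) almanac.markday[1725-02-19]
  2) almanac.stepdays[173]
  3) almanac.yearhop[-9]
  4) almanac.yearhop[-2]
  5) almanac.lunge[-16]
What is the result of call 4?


Answer: 1714-08-11

Derivation:
> markday d: 1725-02-19
  1725-02-19
> stepdays n: 173
  1725-08-11
> yearhop n: -9
  1716-08-11
> yearhop n: -2
  1714-08-11
> lunge n: -16
  1713-04-11


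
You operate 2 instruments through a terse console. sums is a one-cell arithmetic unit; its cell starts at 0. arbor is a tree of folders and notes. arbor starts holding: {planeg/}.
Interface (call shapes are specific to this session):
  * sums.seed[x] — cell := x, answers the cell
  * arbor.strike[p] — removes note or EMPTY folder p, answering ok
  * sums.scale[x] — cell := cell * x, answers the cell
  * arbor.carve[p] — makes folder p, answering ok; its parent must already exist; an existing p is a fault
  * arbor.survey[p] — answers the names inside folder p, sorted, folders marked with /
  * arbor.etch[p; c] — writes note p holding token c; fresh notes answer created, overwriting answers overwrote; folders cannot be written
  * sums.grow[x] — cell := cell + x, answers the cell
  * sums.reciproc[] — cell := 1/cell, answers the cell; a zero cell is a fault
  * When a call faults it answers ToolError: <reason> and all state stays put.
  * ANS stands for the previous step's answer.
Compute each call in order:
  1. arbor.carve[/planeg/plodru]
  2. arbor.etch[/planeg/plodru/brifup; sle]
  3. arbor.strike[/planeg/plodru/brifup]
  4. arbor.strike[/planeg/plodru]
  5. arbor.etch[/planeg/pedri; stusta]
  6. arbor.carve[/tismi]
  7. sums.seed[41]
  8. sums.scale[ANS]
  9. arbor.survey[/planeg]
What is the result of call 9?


Answer: [pedri]

Derivation:
~$ arbor.carve p='/planeg/plodru'
:: ok
~$ arbor.etch p='/planeg/plodru/brifup' c='sle'
:: created
~$ arbor.strike p='/planeg/plodru/brifup'
:: ok
~$ arbor.strike p='/planeg/plodru'
:: ok
~$ arbor.etch p='/planeg/pedri' c='stusta'
:: created
~$ arbor.carve p='/tismi'
:: ok
~$ sums.seed x='41'
:: 41
~$ sums.scale x='ANS'
:: 1681
~$ arbor.survey p='/planeg'
:: [pedri]


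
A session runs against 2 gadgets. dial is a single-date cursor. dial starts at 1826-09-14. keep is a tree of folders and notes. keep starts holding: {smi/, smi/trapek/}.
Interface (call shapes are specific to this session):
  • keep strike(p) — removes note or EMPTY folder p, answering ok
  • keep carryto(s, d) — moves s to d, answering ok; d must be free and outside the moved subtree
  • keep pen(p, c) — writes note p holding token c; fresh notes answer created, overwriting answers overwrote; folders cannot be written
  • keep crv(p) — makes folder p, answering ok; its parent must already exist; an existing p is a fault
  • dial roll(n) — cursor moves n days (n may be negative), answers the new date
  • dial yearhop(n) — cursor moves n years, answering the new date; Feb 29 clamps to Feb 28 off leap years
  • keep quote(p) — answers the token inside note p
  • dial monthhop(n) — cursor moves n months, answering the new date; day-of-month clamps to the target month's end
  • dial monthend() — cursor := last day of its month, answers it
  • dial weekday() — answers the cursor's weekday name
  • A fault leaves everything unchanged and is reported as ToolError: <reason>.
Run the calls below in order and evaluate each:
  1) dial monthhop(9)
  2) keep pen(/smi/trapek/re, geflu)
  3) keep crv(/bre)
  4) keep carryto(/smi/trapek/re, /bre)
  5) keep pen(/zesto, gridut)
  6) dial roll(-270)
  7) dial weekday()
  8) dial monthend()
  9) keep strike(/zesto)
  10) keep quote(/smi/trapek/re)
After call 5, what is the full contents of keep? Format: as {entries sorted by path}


Invoking dial monthhop passing n→9, yielding 1827-06-14.
Calling keep pen passing p→/smi/trapek/re, c→geflu, → created.
Calling keep crv passing p→/bre, giving ok.
Now I run keep carryto passing s→/smi/trapek/re, d→/bre, — result: ToolError: exists.
I try keep pen passing p→/zesto, c→gridut, → created.
I call dial roll passing n→-270, — result: 1826-09-17.
I use dial weekday, → Sunday.
Then dial monthend(), and see 1826-09-30.
I use keep strike passing p→/zesto: ok.
Calling keep quote passing p→/smi/trapek/re, giving geflu.

Answer: {bre/, smi/, smi/trapek/, smi/trapek/re=geflu, zesto=gridut}


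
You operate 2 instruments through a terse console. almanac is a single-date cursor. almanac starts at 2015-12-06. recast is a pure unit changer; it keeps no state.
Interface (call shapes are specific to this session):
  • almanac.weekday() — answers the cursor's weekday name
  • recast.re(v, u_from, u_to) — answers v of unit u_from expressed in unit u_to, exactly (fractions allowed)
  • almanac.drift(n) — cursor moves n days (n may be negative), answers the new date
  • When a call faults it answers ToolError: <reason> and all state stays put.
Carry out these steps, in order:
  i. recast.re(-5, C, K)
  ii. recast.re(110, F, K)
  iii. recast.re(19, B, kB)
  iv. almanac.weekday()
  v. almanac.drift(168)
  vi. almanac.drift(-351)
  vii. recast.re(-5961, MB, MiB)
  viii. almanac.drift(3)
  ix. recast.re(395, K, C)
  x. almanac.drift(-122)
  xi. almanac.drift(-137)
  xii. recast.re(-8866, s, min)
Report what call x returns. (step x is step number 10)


CALL recast.re[v='-5'; u_from='C'; u_to='K']
RET  5363/20
CALL recast.re[v='110'; u_from='F'; u_to='K']
RET  18989/60
CALL recast.re[v='19'; u_from='B'; u_to='kB']
RET  19/1000
CALL almanac.weekday[]
RET  Sunday
CALL almanac.drift[n='168']
RET  2016-05-22
CALL almanac.drift[n='-351']
RET  2015-06-06
CALL recast.re[v='-5961'; u_from='MB'; u_to='MiB']
RET  -93140625/16384
CALL almanac.drift[n='3']
RET  2015-06-09
CALL recast.re[v='395'; u_from='K'; u_to='C']
RET  2437/20
CALL almanac.drift[n='-122']
RET  2015-02-07
CALL almanac.drift[n='-137']
RET  2014-09-23
CALL recast.re[v='-8866'; u_from='s'; u_to='min']
RET  -4433/30

Answer: 2015-02-07


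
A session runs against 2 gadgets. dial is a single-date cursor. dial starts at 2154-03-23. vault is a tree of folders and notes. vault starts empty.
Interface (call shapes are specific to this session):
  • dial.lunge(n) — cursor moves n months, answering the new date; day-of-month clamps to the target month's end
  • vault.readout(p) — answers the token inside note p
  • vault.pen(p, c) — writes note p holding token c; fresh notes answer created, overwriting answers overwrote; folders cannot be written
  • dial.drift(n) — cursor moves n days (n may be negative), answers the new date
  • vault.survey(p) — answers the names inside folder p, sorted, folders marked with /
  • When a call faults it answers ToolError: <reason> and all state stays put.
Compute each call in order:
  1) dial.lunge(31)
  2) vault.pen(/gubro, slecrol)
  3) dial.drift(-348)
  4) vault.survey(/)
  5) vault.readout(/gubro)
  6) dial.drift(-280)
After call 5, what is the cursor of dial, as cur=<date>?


Answer: cur=2155-11-10

Derivation:
# lunge(n→31) ~> 2156-10-23
# pen(p→/gubro, c→slecrol) ~> created
# drift(n→-348) ~> 2155-11-10
# survey(p→/) ~> [gubro]
# readout(p→/gubro) ~> slecrol
# drift(n→-280) ~> 2155-02-03


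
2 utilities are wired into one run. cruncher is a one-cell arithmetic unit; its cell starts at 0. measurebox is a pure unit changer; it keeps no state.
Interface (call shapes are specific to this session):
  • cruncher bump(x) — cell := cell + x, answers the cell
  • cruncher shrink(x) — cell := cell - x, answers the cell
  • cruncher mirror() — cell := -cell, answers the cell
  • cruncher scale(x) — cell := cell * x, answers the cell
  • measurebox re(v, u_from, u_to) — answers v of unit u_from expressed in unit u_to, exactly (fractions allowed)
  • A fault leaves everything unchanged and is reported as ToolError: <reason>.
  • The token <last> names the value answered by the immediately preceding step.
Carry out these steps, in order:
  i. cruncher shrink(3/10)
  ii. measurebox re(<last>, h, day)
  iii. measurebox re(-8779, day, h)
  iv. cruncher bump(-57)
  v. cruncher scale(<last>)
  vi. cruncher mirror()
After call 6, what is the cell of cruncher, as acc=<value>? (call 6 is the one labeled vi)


-- 1. cruncher shrink(x: 3/10) -> -3/10
-- 2. measurebox re(v: <last>, u_from: h, u_to: day) -> -1/80
-- 3. measurebox re(v: -8779, u_from: day, u_to: h) -> -210696
-- 4. cruncher bump(x: -57) -> -573/10
-- 5. cruncher scale(x: <last>) -> 328329/100
-- 6. cruncher mirror() -> -328329/100

Answer: acc=-328329/100


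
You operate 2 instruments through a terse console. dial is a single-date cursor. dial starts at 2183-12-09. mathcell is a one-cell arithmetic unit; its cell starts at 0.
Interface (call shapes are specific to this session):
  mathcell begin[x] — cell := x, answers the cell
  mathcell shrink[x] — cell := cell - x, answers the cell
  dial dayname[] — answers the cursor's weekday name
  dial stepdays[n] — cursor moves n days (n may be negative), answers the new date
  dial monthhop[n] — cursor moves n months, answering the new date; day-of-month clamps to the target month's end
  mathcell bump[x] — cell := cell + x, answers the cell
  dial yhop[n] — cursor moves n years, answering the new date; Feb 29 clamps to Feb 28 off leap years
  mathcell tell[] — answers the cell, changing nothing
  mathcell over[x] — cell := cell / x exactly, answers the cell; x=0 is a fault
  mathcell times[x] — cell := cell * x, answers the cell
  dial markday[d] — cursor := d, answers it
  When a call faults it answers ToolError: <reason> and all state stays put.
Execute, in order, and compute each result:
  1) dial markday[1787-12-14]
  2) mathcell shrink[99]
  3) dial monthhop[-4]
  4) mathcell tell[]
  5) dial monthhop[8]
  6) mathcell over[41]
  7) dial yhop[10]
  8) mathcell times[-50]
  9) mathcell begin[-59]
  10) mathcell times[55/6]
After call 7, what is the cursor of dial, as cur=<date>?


~$ dial markday d=1787-12-14
:: 1787-12-14
~$ mathcell shrink x=99
:: -99
~$ dial monthhop n=-4
:: 1787-08-14
~$ mathcell tell
:: -99
~$ dial monthhop n=8
:: 1788-04-14
~$ mathcell over x=41
:: -99/41
~$ dial yhop n=10
:: 1798-04-14
~$ mathcell times x=-50
:: 4950/41
~$ mathcell begin x=-59
:: -59
~$ mathcell times x=55/6
:: -3245/6

Answer: cur=1798-04-14
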